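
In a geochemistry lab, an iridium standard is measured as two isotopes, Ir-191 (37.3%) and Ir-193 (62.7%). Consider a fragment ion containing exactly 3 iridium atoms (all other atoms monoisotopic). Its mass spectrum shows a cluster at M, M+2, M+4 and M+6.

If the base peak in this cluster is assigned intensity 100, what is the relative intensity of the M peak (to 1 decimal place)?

11.8

(0.373 + 0.627)^3 gives M 0.0519, M+2 0.2617, M+4 0.4399, M+6 0.2465; the largest is M+4.
P(M+4) = C(3,2) × 0.373^1 × 0.627^2 = 3 × 0.3730 × 0.393129 = 0.439911 (base)
P(M) = C(3,0) × 0.373^3 × 0.627^0 = 1 × 0.05189512 × 1.0000 = 0.051895
Relative intensity = 0.051895 / 0.439911 × 100 = 11.8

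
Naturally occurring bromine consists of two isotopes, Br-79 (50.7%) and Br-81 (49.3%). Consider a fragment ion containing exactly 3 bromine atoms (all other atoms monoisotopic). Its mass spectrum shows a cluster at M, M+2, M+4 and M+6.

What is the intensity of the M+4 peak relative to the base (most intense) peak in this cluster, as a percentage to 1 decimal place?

Term probabilities: M 0.1303, M+2 0.3802, M+4 0.3697, M+6 0.1198. Base peak = M+2.
P(M+2) = C(3,1) × 0.507^2 × 0.493^1 = 3 × 0.257049 × 0.4930 = 0.380175 (base)
P(M+4) = C(3,2) × 0.507^1 × 0.493^2 = 3 × 0.5070 × 0.243049 = 0.369678
Relative intensity = 0.369678 / 0.380175 × 100 = 97.2

97.2%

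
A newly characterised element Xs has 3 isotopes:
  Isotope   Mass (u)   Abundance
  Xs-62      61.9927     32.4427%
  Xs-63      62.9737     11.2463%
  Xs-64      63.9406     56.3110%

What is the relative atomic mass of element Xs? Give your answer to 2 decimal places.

Ar = Σ fᵢ·mᵢ = 0.324427 × 61.9927 + 0.112463 × 62.9737 + 0.563110 × 63.9406
= 20.11211 + 7.08221 + 36.00559 = 63.19991 u

63.20 u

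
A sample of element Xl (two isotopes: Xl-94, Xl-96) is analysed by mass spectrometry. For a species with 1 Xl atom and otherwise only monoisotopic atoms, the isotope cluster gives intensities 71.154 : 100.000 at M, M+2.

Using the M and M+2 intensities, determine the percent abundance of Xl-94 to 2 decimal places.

41.57%

If p is the fraction of Xl that is Xl-94, then I(M+2)/I(M) = [C(1,1)·p^0·(1−p)] / p^1 = 1·(1−p)/p = 100.000/71.154 = 1.4054
(1−p)/p = 1.4054/1 = 1.4054  ⇒  p = 1/(1 + 1.4054) = 0.4157
Xl-94: 41.57%, Xl-96: 58.43%.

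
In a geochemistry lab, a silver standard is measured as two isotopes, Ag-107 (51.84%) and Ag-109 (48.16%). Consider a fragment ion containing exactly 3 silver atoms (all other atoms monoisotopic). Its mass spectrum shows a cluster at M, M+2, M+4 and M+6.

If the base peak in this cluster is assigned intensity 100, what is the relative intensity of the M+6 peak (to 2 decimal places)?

Binomial terms of (0.5184 + 0.4816)^3: M 0.1393, M+2 0.3883, M+4 0.3607, M+6 0.1117 → M+2 is the base peak.
P(M+2) = C(3,1) × 0.5184^2 × 0.4816^1 = 3 × 0.26873856 × 0.4816 = 0.388273 (base)
P(M+6) = C(3,3) × 0.5184^0 × 0.4816^3 = 1 × 1.0000 × 0.11170161 = 0.111702
Relative intensity = 0.111702 / 0.388273 × 100 = 28.77

28.77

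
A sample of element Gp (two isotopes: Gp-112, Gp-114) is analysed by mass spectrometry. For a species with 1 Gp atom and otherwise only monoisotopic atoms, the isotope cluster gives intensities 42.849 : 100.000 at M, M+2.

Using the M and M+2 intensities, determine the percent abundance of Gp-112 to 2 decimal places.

30.00%

Let p = fractional abundance of Gp-112. I(M+2)/I(M) = [C(1,1)·p^0·(1−p)] / p^1 = 1·(1−p)/p = 100.000/42.849 = 2.3338
(1−p)/p = 2.3338/1 = 2.3338  ⇒  p = 1/(1 + 2.3338) = 0.3000
Gp-112: 30.00%, Gp-114: 70.00%.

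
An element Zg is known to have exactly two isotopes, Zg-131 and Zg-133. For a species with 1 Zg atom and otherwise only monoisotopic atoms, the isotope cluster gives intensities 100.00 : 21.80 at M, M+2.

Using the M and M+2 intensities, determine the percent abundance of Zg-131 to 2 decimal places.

82.10%

Let p = fractional abundance of Zg-131. I(M+2)/I(M) = [C(1,1)·p^0·(1−p)] / p^1 = 1·(1−p)/p = 21.80/100.00 = 0.2180
(1−p)/p = 0.2180/1 = 0.2180  ⇒  p = 1/(1 + 0.2180) = 0.8210
Zg-131: 82.10%, Zg-133: 17.90%.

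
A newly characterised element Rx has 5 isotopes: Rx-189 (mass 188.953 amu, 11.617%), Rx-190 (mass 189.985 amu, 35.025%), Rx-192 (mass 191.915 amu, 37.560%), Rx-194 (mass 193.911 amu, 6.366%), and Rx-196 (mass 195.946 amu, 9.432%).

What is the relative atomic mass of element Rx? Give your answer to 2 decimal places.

191.40 amu

Average mass = Σ (abundance × isotope mass) = 0.11617 × 188.953 + 0.35025 × 189.985 + 0.37560 × 191.915 + 0.06366 × 193.911 + 0.09432 × 195.946
= 21.9507 + 66.5422 + 72.0833 + 12.3444 + 18.4816 = 191.4022 amu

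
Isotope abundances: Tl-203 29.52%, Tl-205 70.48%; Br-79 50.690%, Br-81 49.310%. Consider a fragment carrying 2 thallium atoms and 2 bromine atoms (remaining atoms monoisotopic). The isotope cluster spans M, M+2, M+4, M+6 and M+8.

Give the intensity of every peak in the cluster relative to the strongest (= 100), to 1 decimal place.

Thallium pattern (n=2): 0.08714304 : 0.41611392 : 0.49674304
Bromine pattern (n=2): 0.25694761 : 0.49990478 : 0.24314761
Convolve the two distributions (both contribute in 2-u steps):
  M: 0.08714304×0.25694761 = 0.022391
  M+2: 0.08714304×0.49990478 + 0.41611392×0.25694761 = 0.150483
  M+4: 0.08714304×0.24314761 + 0.41611392×0.49990478 + 0.49674304×0.25694761 = 0.356843
  M+6: 0.41611392×0.24314761 + 0.49674304×0.49990478 = 0.349501
  M+8: 0.49674304×0.24314761 = 0.120782
Scale to base peak (0.356843) = 100: 6.3 : 42.2 : 100.0 : 97.9 : 33.8

6.3 : 42.2 : 100.0 : 97.9 : 33.8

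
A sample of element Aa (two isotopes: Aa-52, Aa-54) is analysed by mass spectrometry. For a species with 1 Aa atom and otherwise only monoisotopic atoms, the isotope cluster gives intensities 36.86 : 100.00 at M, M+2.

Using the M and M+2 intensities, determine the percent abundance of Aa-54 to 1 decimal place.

Write p for the Aa-52 fraction. I(M+2)/I(M) = [C(1,1)·p^0·(1−p)] / p^1 = 1·(1−p)/p = 100.00/36.86 = 2.7130
(1−p)/p = 2.7130/1 = 2.7130  ⇒  p = 1/(1 + 2.7130) = 0.2693
Aa-52: 26.9%, Aa-54: 73.1%.

73.1%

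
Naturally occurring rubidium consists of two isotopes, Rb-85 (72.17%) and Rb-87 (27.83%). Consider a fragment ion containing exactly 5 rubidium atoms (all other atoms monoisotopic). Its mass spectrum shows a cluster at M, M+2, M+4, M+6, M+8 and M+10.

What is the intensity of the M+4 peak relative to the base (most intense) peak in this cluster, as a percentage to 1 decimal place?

77.1%

(0.7217 + 0.2783)^5 gives M 0.1958, M+2 0.3775, M+4 0.2911, M+6 0.1123, M+8 0.0216, M+10 0.0017; the largest is M+2.
P(M+2) = C(5,1) × 0.7217^4 × 0.2783^1 = 5 × 0.27128565 × 0.2783 = 0.377494 (base)
P(M+4) = C(5,2) × 0.7217^3 × 0.2783^2 = 10 × 0.37589809 × 0.07745089 = 0.291136
Relative intensity = 0.291136 / 0.377494 × 100 = 77.1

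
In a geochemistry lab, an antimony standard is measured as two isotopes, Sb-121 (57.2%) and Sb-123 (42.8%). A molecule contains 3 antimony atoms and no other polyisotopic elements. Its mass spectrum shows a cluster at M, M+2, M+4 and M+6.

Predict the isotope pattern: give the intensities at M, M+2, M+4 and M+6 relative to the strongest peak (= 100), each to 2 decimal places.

Each Sb atom is independently Sb-121 (p = 0.572) or Sb-123 (q = 0.428); the cluster is the binomial expansion (p + q)^3.
P(M) = 0.572^3 = 0.187149
P(M+2) = 3 × 0.572^2 × 0.428^1 = 0.420104
P(M+4) = 3 × 0.572^1 × 0.428^2 = 0.314344
P(M+6) = 0.428^3 = 0.078403
The M+2 peak is largest (0.420104); scaling to 100 gives 44.55 : 100.00 : 74.83 : 18.66.

44.55 : 100.00 : 74.83 : 18.66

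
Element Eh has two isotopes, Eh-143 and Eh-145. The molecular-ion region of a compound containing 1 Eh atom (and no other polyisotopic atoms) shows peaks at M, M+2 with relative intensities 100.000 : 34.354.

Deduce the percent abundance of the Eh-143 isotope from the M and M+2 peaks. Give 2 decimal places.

74.43%

If p is the fraction of Eh that is Eh-143, then I(M+2)/I(M) = [C(1,1)·p^0·(1−p)] / p^1 = 1·(1−p)/p = 34.354/100.000 = 0.3435
(1−p)/p = 0.3435/1 = 0.3435  ⇒  p = 1/(1 + 0.3435) = 0.7443
Eh-143: 74.43%, Eh-145: 25.57%.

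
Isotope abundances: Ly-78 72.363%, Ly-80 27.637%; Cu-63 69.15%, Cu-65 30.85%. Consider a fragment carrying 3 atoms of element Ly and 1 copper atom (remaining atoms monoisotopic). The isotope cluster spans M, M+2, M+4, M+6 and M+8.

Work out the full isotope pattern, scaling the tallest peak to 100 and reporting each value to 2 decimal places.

Element Ly pattern (n=3): 0.37892189 : 0.43415547 : 0.1658134 : 0.02110924
Copper pattern (n=1): 0.6915 : 0.3085
Convolve the two distributions (both contribute in 2-u steps):
  M: 0.37892189×0.6915 = 0.262024
  M+2: 0.37892189×0.3085 + 0.43415547×0.6915 = 0.417116
  M+4: 0.43415547×0.3085 + 0.1658134×0.6915 = 0.248597
  M+6: 0.1658134×0.3085 + 0.02110924×0.6915 = 0.065750
  M+8: 0.02110924×0.3085 = 0.006512
Scale to base peak (0.417116) = 100: 62.82 : 100.00 : 59.60 : 15.76 : 1.56

62.82 : 100.00 : 59.60 : 15.76 : 1.56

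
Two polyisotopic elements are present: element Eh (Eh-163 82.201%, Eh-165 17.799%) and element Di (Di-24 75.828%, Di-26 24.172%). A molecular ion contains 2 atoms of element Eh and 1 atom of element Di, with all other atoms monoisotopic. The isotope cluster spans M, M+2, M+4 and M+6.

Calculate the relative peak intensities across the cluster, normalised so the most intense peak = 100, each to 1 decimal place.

Element Eh pattern (n=2): 0.67570044 : 0.29261912 : 0.03168044
Element Di pattern (n=1): 0.75828 : 0.24172
Convolve the two distributions (both contribute in 2-u steps):
  M: 0.67570044×0.75828 = 0.512370
  M+2: 0.67570044×0.24172 + 0.29261912×0.75828 = 0.385218
  M+4: 0.29261912×0.24172 + 0.03168044×0.75828 = 0.094755
  M+6: 0.03168044×0.24172 = 0.007658
Scale to base peak (0.512370) = 100: 100.0 : 75.2 : 18.5 : 1.5

100.0 : 75.2 : 18.5 : 1.5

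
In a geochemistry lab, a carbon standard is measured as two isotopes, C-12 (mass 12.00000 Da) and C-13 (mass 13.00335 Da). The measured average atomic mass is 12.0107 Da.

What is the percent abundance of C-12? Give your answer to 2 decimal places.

With x = fraction of C-12 (so C-13 is 1 − x):
12.00000·x + 13.00335·(1 − x) = 12.0107
(12.00000 − 13.00335)·x = 12.0107 − 13.00335
x = -0.99265 / -1.00335 = 0.98934 → 98.93% C-12, 1.07% C-13.

98.93%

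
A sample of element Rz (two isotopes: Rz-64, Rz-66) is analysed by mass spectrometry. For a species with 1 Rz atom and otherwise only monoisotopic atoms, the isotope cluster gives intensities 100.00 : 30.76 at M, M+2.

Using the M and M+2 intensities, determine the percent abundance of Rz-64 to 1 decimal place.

Write p for the Rz-64 fraction. I(M+2)/I(M) = [C(1,1)·p^0·(1−p)] / p^1 = 1·(1−p)/p = 30.76/100.00 = 0.3076
(1−p)/p = 0.3076/1 = 0.3076  ⇒  p = 1/(1 + 0.3076) = 0.7648
Rz-64: 76.5%, Rz-66: 23.5%.

76.5%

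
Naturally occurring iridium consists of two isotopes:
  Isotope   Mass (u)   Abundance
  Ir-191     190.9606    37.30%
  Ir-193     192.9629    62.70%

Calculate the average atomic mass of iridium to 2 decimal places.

Average mass = Σ (abundance × isotope mass) = 0.3730 × 190.9606 + 0.6270 × 192.9629
= 71.22830 + 120.98774 = 192.21604 u

192.22 u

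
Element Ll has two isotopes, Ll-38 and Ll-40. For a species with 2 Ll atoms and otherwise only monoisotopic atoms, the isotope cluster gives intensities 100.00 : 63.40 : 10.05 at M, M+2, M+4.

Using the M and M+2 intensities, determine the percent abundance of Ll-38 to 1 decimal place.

Let p = fractional abundance of Ll-38. I(M+2)/I(M) = [C(2,1)·p^1·(1−p)] / p^2 = 2·(1−p)/p = 63.40/100.00 = 0.6340
(1−p)/p = 0.6340/2 = 0.3170  ⇒  p = 1/(1 + 0.3170) = 0.7593
Ll-38: 75.9%, Ll-40: 24.1%.

75.9%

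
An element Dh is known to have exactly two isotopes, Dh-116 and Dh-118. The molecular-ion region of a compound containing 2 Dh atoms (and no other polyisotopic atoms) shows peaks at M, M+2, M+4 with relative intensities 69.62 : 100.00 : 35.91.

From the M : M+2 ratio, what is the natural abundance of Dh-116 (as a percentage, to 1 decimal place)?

58.2%

If p is the fraction of Dh that is Dh-116, then I(M+2)/I(M) = [C(2,1)·p^1·(1−p)] / p^2 = 2·(1−p)/p = 100.00/69.62 = 1.4364
(1−p)/p = 1.4364/2 = 0.7182  ⇒  p = 1/(1 + 0.7182) = 0.5820
Dh-116: 58.2%, Dh-118: 41.8%.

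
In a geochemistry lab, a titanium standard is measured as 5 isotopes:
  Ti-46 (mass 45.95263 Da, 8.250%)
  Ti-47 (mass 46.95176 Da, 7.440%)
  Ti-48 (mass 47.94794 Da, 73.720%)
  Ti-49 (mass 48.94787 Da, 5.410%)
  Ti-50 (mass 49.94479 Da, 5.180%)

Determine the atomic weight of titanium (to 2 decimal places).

Average mass = Σ (abundance × isotope mass) = 0.08250 × 45.95263 + 0.07440 × 46.95176 + 0.73720 × 47.94794 + 0.05410 × 48.94787 + 0.05180 × 49.94479
= 3.791092 + 3.493211 + 35.347221 + 2.648080 + 2.587140 = 47.866744 Da

47.87 Da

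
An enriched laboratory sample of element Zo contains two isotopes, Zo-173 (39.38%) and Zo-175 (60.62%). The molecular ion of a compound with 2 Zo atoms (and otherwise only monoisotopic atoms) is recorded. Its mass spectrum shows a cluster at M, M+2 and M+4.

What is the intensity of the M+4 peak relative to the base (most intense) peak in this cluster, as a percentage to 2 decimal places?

Binomial terms of (0.3938 + 0.6062)^2: M 0.1551, M+2 0.4774, M+4 0.3675 → M+2 is the base peak.
P(M+2) = C(2,1) × 0.3938^1 × 0.6062^1 = 2 × 0.3938 × 0.6062 = 0.477443 (base)
P(M+4) = C(2,2) × 0.3938^0 × 0.6062^2 = 1 × 1.0000 × 0.36747844 = 0.367478
Relative intensity = 0.367478 / 0.477443 × 100 = 76.97

76.97%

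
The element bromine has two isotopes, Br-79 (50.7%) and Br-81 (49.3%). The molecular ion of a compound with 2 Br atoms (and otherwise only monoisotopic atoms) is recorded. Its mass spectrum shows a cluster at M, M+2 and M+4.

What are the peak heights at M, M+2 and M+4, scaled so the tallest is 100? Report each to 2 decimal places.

51.42 : 100.00 : 48.62

Expanding (0.507 + 0.493)^2:
P(M) = 0.507^2 = 0.257049
P(M+2) = 2 × 0.507^1 × 0.493^1 = 0.499902
P(M+4) = 0.493^2 = 0.243049
The M+2 peak is largest (0.499902); scaling to 100 gives 51.42 : 100.00 : 48.62.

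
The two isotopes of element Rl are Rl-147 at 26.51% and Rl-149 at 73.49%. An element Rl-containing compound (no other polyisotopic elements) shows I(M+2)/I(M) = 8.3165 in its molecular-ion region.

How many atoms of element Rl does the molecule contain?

For n independent Rl atoms, I(M+2)/I(M) = n · (abundance Rl-149) / (abundance Rl-147) = n · 0.7349/0.2651.
n = 8.3165 × 0.2651/0.7349 = 3.00 ≈ 3

3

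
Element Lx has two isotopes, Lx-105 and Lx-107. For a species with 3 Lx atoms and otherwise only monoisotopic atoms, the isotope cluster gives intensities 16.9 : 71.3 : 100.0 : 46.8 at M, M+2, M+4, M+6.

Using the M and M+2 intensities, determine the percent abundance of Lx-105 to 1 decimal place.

41.6%

Write p for the Lx-105 fraction. I(M+2)/I(M) = [C(3,1)·p^2·(1−p)] / p^3 = 3·(1−p)/p = 71.3/16.9 = 4.2189
(1−p)/p = 4.2189/3 = 1.4063  ⇒  p = 1/(1 + 1.4063) = 0.4156
Lx-105: 41.6%, Lx-107: 58.4%.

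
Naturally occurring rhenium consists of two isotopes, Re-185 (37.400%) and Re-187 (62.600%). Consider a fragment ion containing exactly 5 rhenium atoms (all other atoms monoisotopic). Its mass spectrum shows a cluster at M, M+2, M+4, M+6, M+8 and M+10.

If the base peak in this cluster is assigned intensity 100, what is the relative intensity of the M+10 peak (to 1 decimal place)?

Binomial terms of (0.37400 + 0.62600)^5: M 0.0073, M+2 0.0612, M+4 0.2050, M+6 0.3431, M+8 0.2872, M+10 0.0961 → M+6 is the base peak.
P(M+6) = C(5,3) × 0.37400^2 × 0.62600^3 = 10 × 0.139876 × 0.24531438 = 0.343136 (base)
P(M+10) = C(5,5) × 0.37400^0 × 0.62600^5 = 1 × 1.0000 × 0.09613282 = 0.096133
Relative intensity = 0.096133 / 0.343136 × 100 = 28.0

28.0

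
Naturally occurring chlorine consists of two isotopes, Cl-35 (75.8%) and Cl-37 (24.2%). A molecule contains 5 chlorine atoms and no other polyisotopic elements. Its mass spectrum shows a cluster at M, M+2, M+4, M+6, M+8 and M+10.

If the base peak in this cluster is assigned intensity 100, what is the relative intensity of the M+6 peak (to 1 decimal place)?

Term probabilities: M 0.2502, M+2 0.3994, M+4 0.2551, M+6 0.0814, M+8 0.0130, M+10 0.0008. Base peak = M+2.
P(M+2) = C(5,1) × 0.758^4 × 0.242^1 = 5 × 0.33012379 × 0.2420 = 0.399450 (base)
P(M+6) = C(5,3) × 0.758^2 × 0.242^3 = 10 × 0.574564 × 0.01417249 = 0.081430
Relative intensity = 0.081430 / 0.399450 × 100 = 20.4

20.4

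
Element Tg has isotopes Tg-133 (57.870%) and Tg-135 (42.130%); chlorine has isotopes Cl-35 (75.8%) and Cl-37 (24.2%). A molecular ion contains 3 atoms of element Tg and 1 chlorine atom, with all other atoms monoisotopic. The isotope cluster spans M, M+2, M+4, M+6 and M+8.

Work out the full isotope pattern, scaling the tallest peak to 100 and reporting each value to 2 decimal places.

Element Tg pattern (n=3): 0.19380298 : 0.42327213 : 0.3081468 : 0.07477809
Chlorine pattern (n=1): 0.7580 : 0.2420
Convolve the two distributions (both contribute in 2-u steps):
  M: 0.19380298×0.7580 = 0.146903
  M+2: 0.19380298×0.2420 + 0.42327213×0.7580 = 0.367741
  M+4: 0.42327213×0.2420 + 0.3081468×0.7580 = 0.336007
  M+6: 0.3081468×0.2420 + 0.07477809×0.7580 = 0.131253
  M+8: 0.07477809×0.2420 = 0.018096
Scale to base peak (0.367741) = 100: 39.95 : 100.00 : 91.37 : 35.69 : 4.92

39.95 : 100.00 : 91.37 : 35.69 : 4.92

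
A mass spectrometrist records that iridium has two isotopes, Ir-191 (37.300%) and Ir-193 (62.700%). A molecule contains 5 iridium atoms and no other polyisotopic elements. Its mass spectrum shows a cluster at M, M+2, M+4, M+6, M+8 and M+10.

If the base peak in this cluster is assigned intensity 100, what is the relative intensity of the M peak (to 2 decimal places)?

2.11

Binomial terms of (0.37300 + 0.62700)^5: M 0.0072, M+2 0.0607, M+4 0.2040, M+6 0.3429, M+8 0.2882, M+10 0.0969 → M+6 is the base peak.
P(M+6) = C(5,3) × 0.37300^2 × 0.62700^3 = 10 × 0.139129 × 0.24649188 = 0.342942 (base)
P(M) = C(5,0) × 0.37300^5 × 0.62700^0 = 1 × 0.00722012 × 1.0000 = 0.007220
Relative intensity = 0.007220 / 0.342942 × 100 = 2.11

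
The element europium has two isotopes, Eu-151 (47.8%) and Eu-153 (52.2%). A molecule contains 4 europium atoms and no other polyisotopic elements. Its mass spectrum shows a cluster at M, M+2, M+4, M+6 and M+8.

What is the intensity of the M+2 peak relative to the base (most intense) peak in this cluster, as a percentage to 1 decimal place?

61.0%

(0.478 + 0.522)^4 gives M 0.0522, M+2 0.2280, M+4 0.3735, M+6 0.2720, M+8 0.0742; the largest is M+4.
P(M+4) = C(4,2) × 0.478^2 × 0.522^2 = 6 × 0.228484 × 0.272484 = 0.373549 (base)
P(M+2) = C(4,1) × 0.478^3 × 0.522^1 = 4 × 0.10921535 × 0.5220 = 0.228042
Relative intensity = 0.228042 / 0.373549 × 100 = 61.0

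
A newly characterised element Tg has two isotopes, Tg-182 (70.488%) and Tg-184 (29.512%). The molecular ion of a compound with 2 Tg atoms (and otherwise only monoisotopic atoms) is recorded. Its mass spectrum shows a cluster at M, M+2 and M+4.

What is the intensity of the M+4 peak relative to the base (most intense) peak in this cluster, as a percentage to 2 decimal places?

Term probabilities: M 0.4969, M+2 0.4160, M+4 0.0871. Base peak = M.
P(M) = C(2,0) × 0.70488^2 × 0.29512^0 = 1 × 0.49685581 × 1.0000 = 0.496856 (base)
P(M+4) = C(2,2) × 0.70488^0 × 0.29512^2 = 1 × 1.0000 × 0.08709581 = 0.087096
Relative intensity = 0.087096 / 0.496856 × 100 = 17.53

17.53%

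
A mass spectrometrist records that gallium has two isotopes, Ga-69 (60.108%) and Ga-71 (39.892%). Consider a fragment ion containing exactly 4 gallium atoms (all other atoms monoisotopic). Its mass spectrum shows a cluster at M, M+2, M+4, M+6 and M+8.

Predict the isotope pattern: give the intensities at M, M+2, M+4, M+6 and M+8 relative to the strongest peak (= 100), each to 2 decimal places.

Expanding (0.60108 + 0.39892)^4:
P(M) = 0.60108^4 = 0.130536
P(M+2) = 4 × 0.60108^3 × 0.39892^1 = 0.346531
P(M+4) = 6 × 0.60108^2 × 0.39892^2 = 0.344975
P(M+6) = 4 × 0.60108^1 × 0.39892^3 = 0.152633
P(M+8) = 0.39892^4 = 0.025325
The M+2 peak is largest (0.346531); scaling to 100 gives 37.67 : 100.00 : 99.55 : 44.05 : 7.31.

37.67 : 100.00 : 99.55 : 44.05 : 7.31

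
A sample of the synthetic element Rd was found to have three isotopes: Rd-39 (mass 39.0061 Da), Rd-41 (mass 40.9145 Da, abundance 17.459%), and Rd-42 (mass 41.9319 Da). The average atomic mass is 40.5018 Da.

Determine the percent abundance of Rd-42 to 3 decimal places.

39.733%

Let x and y be the fractions of Rd-39 and Rd-42. Then x + y = 1 − 0.17459 = 0.82541 and 39.0061x + 41.9319y = 40.5018 − 0.17459×40.9145 = 33.358537445.
Substituting: 39.0061x + 41.9319(0.82541 − x) = 33.358537445
(39.0061 − 41.9319)x = -1.252472134  ⇒  x = 0.42808, y = 0.39733
Rd-39: 42.808%, Rd-42: 39.733%.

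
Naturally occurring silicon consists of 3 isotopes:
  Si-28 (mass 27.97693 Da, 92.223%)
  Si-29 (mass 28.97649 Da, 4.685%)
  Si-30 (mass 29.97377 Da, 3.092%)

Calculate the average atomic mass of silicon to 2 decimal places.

28.09 Da

Average mass = Σ (abundance × isotope mass) = 0.92223 × 27.97693 + 0.04685 × 28.97649 + 0.03092 × 29.97377
= 25.801164 + 1.357549 + 0.926789 = 28.085502 Da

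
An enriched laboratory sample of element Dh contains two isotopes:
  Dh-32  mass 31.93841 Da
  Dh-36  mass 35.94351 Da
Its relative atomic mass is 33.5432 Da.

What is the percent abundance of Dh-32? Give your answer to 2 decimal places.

With x = fraction of Dh-32 (so Dh-36 is 1 − x):
31.93841·x + 35.94351·(1 − x) = 33.5432
(31.93841 − 35.94351)·x = 33.5432 − 35.94351
x = -2.40031 / -4.00510 = 0.59931 → 59.93% Dh-32, 40.07% Dh-36.

59.93%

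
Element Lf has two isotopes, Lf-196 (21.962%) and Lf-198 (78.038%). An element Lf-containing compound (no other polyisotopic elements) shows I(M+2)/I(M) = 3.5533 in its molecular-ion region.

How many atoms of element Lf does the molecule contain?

1

With n Lf atoms, P(M+2)/P(M) = C(n,1)·p^(n−1)q / p^n = n·q/p = n · 0.78038/0.21962.
n = 3.5533 × 0.21962/0.78038 = 1.00 ≈ 1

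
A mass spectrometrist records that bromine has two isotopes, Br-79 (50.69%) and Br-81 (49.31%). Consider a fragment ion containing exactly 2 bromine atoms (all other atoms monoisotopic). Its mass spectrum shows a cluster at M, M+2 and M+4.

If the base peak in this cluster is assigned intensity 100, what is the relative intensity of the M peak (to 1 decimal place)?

51.4

Term probabilities: M 0.2569, M+2 0.4999, M+4 0.2431. Base peak = M+2.
P(M+2) = C(2,1) × 0.5069^1 × 0.4931^1 = 2 × 0.5069 × 0.4931 = 0.499905 (base)
P(M) = C(2,0) × 0.5069^2 × 0.4931^0 = 1 × 0.25694761 × 1.0000 = 0.256948
Relative intensity = 0.256948 / 0.499905 × 100 = 51.4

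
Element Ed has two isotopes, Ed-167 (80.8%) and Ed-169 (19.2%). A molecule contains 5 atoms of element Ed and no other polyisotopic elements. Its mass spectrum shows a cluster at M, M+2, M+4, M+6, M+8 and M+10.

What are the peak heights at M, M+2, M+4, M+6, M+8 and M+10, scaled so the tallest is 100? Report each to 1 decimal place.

Expanding (0.808 + 0.192)^5:
P(M) = 0.808^5 = 0.344395
P(M+2) = 5 × 0.808^4 × 0.192^1 = 0.409182
P(M+4) = 10 × 0.808^3 × 0.192^2 = 0.194463
P(M+6) = 10 × 0.808^2 × 0.192^3 = 0.046209
P(M+8) = 5 × 0.808^1 × 0.192^4 = 0.005490
P(M+10) = 0.192^5 = 0.000261
The M+2 peak is largest (0.409182); scaling to 100 gives 84.2 : 100.0 : 47.5 : 11.3 : 1.3 : 0.1.

84.2 : 100.0 : 47.5 : 11.3 : 1.3 : 0.1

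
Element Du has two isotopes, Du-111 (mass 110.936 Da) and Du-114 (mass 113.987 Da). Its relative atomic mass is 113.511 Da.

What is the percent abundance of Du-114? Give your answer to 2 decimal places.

Let x be the fractional abundance of Du-111; then Du-114 has abundance 1 − x.
110.936·x + 113.987·(1 − x) = 113.511
(110.936 − 113.987)·x = 113.511 − 113.987
x = -0.476 / -3.051 = 0.15601 → 15.60% Du-111, 84.40% Du-114.

84.40%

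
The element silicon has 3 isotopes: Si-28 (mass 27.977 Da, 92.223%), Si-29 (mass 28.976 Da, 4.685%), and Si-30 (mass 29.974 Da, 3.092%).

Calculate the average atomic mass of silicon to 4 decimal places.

28.0856 Da

Average mass = Σ (abundance × isotope mass) = 0.92223 × 27.977 + 0.04685 × 28.976 + 0.03092 × 29.974
= 25.80123 + 1.35753 + 0.92680 = 28.08556 Da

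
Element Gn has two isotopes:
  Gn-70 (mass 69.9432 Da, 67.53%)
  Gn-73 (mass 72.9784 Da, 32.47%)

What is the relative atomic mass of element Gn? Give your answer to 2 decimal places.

70.93 Da

Weight each isotope mass by its fractional abundance: 0.6753 × 69.9432 + 0.3247 × 72.9784
= 47.23264 + 23.69609 = 70.92873 Da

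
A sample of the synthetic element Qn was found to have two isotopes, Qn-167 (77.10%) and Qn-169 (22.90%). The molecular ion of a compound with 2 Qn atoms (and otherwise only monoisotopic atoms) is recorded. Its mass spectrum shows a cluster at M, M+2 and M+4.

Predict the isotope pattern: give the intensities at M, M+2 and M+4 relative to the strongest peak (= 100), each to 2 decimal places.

Expanding (0.7710 + 0.2290)^2:
P(M) = 0.7710^2 = 0.594441
P(M+2) = 2 × 0.7710^1 × 0.2290^1 = 0.353118
P(M+4) = 0.2290^2 = 0.052441
The M peak is largest (0.594441); scaling to 100 gives 100.00 : 59.40 : 8.82.

100.00 : 59.40 : 8.82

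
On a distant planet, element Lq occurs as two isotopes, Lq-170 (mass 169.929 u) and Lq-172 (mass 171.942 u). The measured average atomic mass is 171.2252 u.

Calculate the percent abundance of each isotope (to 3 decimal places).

With x = fraction of Lq-170 (so Lq-172 is 1 − x):
169.929·x + 171.942·(1 − x) = 171.2252
(169.929 − 171.942)·x = 171.2252 − 171.942
x = -0.7168 / -2.013 = 0.35609 → 35.609% Lq-170, 64.391% Lq-172.

Lq-170: 35.609%, Lq-172: 64.391%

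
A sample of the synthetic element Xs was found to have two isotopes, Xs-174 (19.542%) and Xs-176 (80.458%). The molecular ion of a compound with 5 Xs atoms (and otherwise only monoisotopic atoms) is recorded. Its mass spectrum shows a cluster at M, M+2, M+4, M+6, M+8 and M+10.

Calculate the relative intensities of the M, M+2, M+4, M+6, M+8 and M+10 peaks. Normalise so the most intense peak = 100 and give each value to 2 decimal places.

0.07 : 1.43 : 11.80 : 48.58 : 100.00 : 82.34

The 5 Xs atoms are independent, so intensities follow the terms of (0.19542 + 0.80458)^5.
P(M) = 0.19542^5 = 0.000285
P(M+2) = 5 × 0.19542^4 × 0.80458^1 = 0.005867
P(M+4) = 10 × 0.19542^3 × 0.80458^2 = 0.048311
P(M+6) = 10 × 0.19542^2 × 0.80458^3 = 0.198905
P(M+8) = 5 × 0.19542^1 × 0.80458^4 = 0.409464
P(M+10) = 0.80458^5 = 0.337168
The M+8 peak is largest (0.409464); scaling to 100 gives 0.07 : 1.43 : 11.80 : 48.58 : 100.00 : 82.34.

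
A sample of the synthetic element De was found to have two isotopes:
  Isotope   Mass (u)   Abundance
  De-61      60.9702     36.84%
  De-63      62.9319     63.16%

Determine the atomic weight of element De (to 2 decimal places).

62.21 u

Average mass = Σ (abundance × isotope mass) = 0.3684 × 60.9702 + 0.6316 × 62.9319
= 22.46142 + 39.74779 = 62.20921 u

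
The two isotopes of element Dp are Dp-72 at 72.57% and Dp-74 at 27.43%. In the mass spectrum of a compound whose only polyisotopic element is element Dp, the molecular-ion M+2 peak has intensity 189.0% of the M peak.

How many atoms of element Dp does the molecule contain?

For n independent Dp atoms, I(M+2)/I(M) = n · (abundance Dp-74) / (abundance Dp-72) = n · 0.2743/0.7257.
n = 1.890 × 0.7257/0.2743 = 5.00 ≈ 5

5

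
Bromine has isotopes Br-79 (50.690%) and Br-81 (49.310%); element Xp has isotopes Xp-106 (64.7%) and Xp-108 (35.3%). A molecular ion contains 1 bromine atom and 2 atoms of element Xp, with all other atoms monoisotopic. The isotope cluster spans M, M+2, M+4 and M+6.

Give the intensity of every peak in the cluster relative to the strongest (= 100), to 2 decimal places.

48.45 : 100.00 : 65.85 : 14.03

Bromine pattern (n=1): 0.5069 : 0.4931
Element Xp pattern (n=2): 0.418609 : 0.456782 : 0.124609
Convolve the two distributions (both contribute in 2-u steps):
  M: 0.5069×0.418609 = 0.212193
  M+2: 0.5069×0.456782 + 0.4931×0.418609 = 0.437959
  M+4: 0.5069×0.124609 + 0.4931×0.456782 = 0.288404
  M+6: 0.4931×0.124609 = 0.061445
Scale to base peak (0.437959) = 100: 48.45 : 100.00 : 65.85 : 14.03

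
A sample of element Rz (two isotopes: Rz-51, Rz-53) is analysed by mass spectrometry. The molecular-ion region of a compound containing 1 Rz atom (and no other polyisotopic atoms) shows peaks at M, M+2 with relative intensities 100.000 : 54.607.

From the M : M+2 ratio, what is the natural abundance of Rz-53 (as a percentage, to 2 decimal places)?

35.32%

Let p = fractional abundance of Rz-51. I(M+2)/I(M) = [C(1,1)·p^0·(1−p)] / p^1 = 1·(1−p)/p = 54.607/100.000 = 0.5461
(1−p)/p = 0.5461/1 = 0.5461  ⇒  p = 1/(1 + 0.5461) = 0.6468
Rz-51: 64.68%, Rz-53: 35.32%.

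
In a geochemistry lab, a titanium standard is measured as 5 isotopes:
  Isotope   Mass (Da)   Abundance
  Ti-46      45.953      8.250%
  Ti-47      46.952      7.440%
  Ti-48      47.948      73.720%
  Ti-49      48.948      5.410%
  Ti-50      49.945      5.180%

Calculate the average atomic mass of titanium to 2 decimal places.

Ar = Σ fᵢ·mᵢ = 0.08250 × 45.953 + 0.07440 × 46.952 + 0.73720 × 47.948 + 0.05410 × 48.948 + 0.05180 × 49.945
= 3.7911 + 3.4932 + 35.3473 + 2.6481 + 2.5872 = 47.8669 Da

47.87 Da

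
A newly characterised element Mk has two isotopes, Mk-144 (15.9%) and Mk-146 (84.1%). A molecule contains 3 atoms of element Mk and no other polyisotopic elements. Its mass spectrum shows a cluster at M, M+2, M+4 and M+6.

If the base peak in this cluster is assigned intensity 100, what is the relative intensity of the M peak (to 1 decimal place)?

0.7

(0.159 + 0.841)^3 gives M 0.0040, M+2 0.0638, M+4 0.3374, M+6 0.5948; the largest is M+6.
P(M+6) = C(3,3) × 0.159^0 × 0.841^3 = 1 × 1.0000 × 0.59482332 = 0.594823 (base)
P(M) = C(3,0) × 0.159^3 × 0.841^0 = 1 × 0.00401968 × 1.0000 = 0.004020
Relative intensity = 0.004020 / 0.594823 × 100 = 0.7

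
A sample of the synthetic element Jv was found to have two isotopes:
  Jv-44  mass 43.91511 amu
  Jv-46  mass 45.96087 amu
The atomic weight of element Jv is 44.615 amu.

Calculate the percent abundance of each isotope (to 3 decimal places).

Jv-44: 65.788%, Jv-46: 34.212%

Let x be the fractional abundance of Jv-44; then Jv-46 has abundance 1 − x.
43.91511·x + 45.96087·(1 − x) = 44.615
(43.91511 − 45.96087)·x = 44.615 − 45.96087
x = -1.34587 / -2.04576 = 0.65788 → 65.788% Jv-44, 34.212% Jv-46.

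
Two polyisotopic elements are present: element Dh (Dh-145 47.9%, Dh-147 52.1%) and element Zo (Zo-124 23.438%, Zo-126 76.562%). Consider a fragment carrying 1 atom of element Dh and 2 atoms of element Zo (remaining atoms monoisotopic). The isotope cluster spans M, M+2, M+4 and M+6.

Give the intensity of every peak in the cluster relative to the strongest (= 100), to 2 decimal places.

Element Dh pattern (n=1): 0.4790 : 0.5210
Element Zo pattern (n=2): 0.05493398 : 0.35889203 : 0.58617398
Convolve the two distributions (both contribute in 2-u steps):
  M: 0.4790×0.05493398 = 0.026313
  M+2: 0.4790×0.35889203 + 0.5210×0.05493398 = 0.200530
  M+4: 0.4790×0.58617398 + 0.5210×0.35889203 = 0.467760
  M+6: 0.5210×0.58617398 = 0.305397
Scale to base peak (0.467760) = 100: 5.63 : 42.87 : 100.00 : 65.29

5.63 : 42.87 : 100.00 : 65.29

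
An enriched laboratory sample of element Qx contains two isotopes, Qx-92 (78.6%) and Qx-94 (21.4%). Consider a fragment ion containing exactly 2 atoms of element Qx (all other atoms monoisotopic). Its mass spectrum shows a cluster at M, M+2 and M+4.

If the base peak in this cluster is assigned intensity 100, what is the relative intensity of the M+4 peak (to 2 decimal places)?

Binomial terms of (0.786 + 0.214)^2: M 0.6178, M+2 0.3364, M+4 0.0458 → M is the base peak.
P(M) = C(2,0) × 0.786^2 × 0.214^0 = 1 × 0.617796 × 1.0000 = 0.617796 (base)
P(M+4) = C(2,2) × 0.786^0 × 0.214^2 = 1 × 1.0000 × 0.045796 = 0.045796
Relative intensity = 0.045796 / 0.617796 × 100 = 7.41

7.41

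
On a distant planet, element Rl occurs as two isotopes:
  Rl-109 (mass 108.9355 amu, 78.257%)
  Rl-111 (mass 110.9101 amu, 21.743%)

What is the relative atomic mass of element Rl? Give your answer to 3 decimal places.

109.365 amu

Average mass = Σ (abundance × isotope mass) = 0.78257 × 108.9355 + 0.21743 × 110.9101
= 85.24965 + 24.11518 = 109.36483 amu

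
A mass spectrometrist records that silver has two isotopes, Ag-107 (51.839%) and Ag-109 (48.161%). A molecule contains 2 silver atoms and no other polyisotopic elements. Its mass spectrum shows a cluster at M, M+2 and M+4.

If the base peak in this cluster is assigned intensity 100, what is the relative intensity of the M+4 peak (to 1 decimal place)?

Term probabilities: M 0.2687, M+2 0.4993, M+4 0.2319. Base peak = M+2.
P(M+2) = C(2,1) × 0.51839^1 × 0.48161^1 = 2 × 0.51839 × 0.48161 = 0.499324 (base)
P(M+4) = C(2,2) × 0.51839^0 × 0.48161^2 = 1 × 1.0000 × 0.23194819 = 0.231948
Relative intensity = 0.231948 / 0.499324 × 100 = 46.5

46.5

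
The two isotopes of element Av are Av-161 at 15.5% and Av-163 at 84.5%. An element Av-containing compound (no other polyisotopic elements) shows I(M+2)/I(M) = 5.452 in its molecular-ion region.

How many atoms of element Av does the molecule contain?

With n Av atoms, P(M+2)/P(M) = C(n,1)·p^(n−1)q / p^n = n·q/p = n · 0.845/0.155.
n = 5.452 × 0.155/0.845 = 1.00 ≈ 1

1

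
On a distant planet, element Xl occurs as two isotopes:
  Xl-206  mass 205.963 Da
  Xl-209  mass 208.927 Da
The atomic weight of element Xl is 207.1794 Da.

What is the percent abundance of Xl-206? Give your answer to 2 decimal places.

Writing the weighted mean with unknown fraction x of Xl-206:
205.963·x + 208.927·(1 − x) = 207.1794
(205.963 − 208.927)·x = 207.1794 − 208.927
x = -1.7476 / -2.964 = 0.58961 → 58.96% Xl-206, 41.04% Xl-209.

58.96%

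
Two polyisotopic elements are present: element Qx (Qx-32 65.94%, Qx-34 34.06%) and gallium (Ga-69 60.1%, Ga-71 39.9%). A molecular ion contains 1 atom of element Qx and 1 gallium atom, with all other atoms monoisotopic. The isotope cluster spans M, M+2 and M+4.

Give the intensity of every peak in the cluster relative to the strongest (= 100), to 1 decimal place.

Element Qx pattern (n=1): 0.6594 : 0.3406
Gallium pattern (n=1): 0.6010 : 0.3990
Convolve the two distributions (both contribute in 2-u steps):
  M: 0.6594×0.6010 = 0.396299
  M+2: 0.6594×0.3990 + 0.3406×0.6010 = 0.467801
  M+4: 0.3406×0.3990 = 0.135899
Scale to base peak (0.467801) = 100: 84.7 : 100.0 : 29.1

84.7 : 100.0 : 29.1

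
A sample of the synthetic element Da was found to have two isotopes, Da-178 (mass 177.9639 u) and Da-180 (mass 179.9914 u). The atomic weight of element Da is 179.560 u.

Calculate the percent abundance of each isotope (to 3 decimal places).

Da-178: 21.277%, Da-180: 78.723%

Writing the weighted mean with unknown fraction x of Da-178:
177.9639·x + 179.9914·(1 − x) = 179.560
(177.9639 − 179.9914)·x = 179.560 − 179.9914
x = -0.4314 / -2.0275 = 0.21277 → 21.277% Da-178, 78.723% Da-180.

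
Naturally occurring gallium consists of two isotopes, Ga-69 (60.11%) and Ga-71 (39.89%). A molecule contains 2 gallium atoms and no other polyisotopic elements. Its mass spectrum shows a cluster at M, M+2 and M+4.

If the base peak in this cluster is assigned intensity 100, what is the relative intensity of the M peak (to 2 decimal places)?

(0.6011 + 0.3989)^2 gives M 0.3613, M+2 0.4796, M+4 0.1591; the largest is M+2.
P(M+2) = C(2,1) × 0.6011^1 × 0.3989^1 = 2 × 0.6011 × 0.3989 = 0.479558 (base)
P(M) = C(2,0) × 0.6011^2 × 0.3989^0 = 1 × 0.36132121 × 1.0000 = 0.361321
Relative intensity = 0.361321 / 0.479558 × 100 = 75.34

75.34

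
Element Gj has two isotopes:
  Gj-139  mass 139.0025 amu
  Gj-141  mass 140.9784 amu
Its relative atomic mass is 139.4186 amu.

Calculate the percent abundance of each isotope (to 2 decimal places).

Let x be the fractional abundance of Gj-139; then Gj-141 has abundance 1 − x.
139.0025·x + 140.9784·(1 − x) = 139.4186
(139.0025 − 140.9784)·x = 139.4186 − 140.9784
x = -1.5598 / -1.9759 = 0.78941 → 78.94% Gj-139, 21.06% Gj-141.

Gj-139: 78.94%, Gj-141: 21.06%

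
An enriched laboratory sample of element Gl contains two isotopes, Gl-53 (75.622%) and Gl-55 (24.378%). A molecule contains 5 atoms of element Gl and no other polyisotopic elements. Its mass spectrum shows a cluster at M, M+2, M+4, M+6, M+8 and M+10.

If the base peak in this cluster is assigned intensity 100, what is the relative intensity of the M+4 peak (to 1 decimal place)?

64.5

(0.75622 + 0.24378)^5 gives M 0.2473, M+2 0.3986, M+4 0.2570, M+6 0.0828, M+8 0.0134, M+10 0.0009; the largest is M+2.
P(M+2) = C(5,1) × 0.75622^4 × 0.24378^1 = 5 × 0.3270338 × 0.24378 = 0.398621 (base)
P(M+4) = C(5,2) × 0.75622^3 × 0.24378^2 = 10 × 0.43245854 × 0.05942869 = 0.257004
Relative intensity = 0.257004 / 0.398621 × 100 = 64.5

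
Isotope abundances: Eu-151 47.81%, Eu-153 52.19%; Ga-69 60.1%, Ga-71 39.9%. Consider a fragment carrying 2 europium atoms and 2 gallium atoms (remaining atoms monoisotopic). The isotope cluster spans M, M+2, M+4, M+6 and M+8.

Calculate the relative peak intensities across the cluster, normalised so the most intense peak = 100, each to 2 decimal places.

Europium pattern (n=2): 0.22857961 : 0.49904078 : 0.27237961
Gallium pattern (n=2): 0.361201 : 0.479598 : 0.159201
Convolve the two distributions (both contribute in 2-u steps):
  M: 0.22857961×0.361201 = 0.082563
  M+2: 0.22857961×0.479598 + 0.49904078×0.361201 = 0.289880
  M+4: 0.22857961×0.159201 + 0.49904078×0.479598 + 0.27237961×0.361201 = 0.374113
  M+6: 0.49904078×0.159201 + 0.27237961×0.479598 = 0.210081
  M+8: 0.27237961×0.159201 = 0.043363
Scale to base peak (0.374113) = 100: 22.07 : 77.48 : 100.00 : 56.15 : 11.59

22.07 : 77.48 : 100.00 : 56.15 : 11.59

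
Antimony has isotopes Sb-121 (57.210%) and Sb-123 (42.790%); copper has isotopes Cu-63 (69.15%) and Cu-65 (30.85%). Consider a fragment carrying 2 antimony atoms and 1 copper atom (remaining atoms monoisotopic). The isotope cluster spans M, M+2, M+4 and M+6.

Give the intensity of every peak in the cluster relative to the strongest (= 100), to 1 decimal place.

Antimony pattern (n=2): 0.32729841 : 0.48960318 : 0.18309841
Copper pattern (n=1): 0.6915 : 0.3085
Convolve the two distributions (both contribute in 2-u steps):
  M: 0.32729841×0.6915 = 0.226327
  M+2: 0.32729841×0.3085 + 0.48960318×0.6915 = 0.439532
  M+4: 0.48960318×0.3085 + 0.18309841×0.6915 = 0.277655
  M+6: 0.18309841×0.3085 = 0.056486
Scale to base peak (0.439532) = 100: 51.5 : 100.0 : 63.2 : 12.9

51.5 : 100.0 : 63.2 : 12.9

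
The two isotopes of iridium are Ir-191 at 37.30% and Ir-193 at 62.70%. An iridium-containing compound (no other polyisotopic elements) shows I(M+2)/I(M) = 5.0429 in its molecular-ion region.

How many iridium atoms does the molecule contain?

For n independent Ir atoms, I(M+2)/I(M) = n · (abundance Ir-193) / (abundance Ir-191) = n · 0.6270/0.3730.
n = 5.0429 × 0.3730/0.6270 = 3.00 ≈ 3

3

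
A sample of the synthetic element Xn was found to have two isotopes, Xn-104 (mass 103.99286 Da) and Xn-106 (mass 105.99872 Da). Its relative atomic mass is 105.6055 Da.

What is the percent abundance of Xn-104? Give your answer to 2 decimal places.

Let x be the fractional abundance of Xn-104; then Xn-106 has abundance 1 − x.
103.99286·x + 105.99872·(1 − x) = 105.6055
(103.99286 − 105.99872)·x = 105.6055 − 105.99872
x = -0.39322 / -2.00586 = 0.19604 → 19.60% Xn-104, 80.40% Xn-106.

19.60%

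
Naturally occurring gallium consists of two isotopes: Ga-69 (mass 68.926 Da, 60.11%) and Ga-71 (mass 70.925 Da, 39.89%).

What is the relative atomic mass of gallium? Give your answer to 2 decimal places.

Average mass = Σ (abundance × isotope mass) = 0.6011 × 68.926 + 0.3989 × 70.925
= 41.4314 + 28.2920 = 69.7234 Da

69.72 Da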